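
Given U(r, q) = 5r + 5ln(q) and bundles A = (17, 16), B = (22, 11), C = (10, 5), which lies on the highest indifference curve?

Evaluate utility at each bundle:
U(A) = 98.863.
U(B) = 121.989.
U(C) = 58.047.
Highest utility is B, so B ≻ A ≻ C.

Bundle B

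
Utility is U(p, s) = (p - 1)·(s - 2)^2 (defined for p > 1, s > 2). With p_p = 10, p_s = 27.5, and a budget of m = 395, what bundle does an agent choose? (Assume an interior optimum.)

MU_p = (s−2)^2, MU_s = 2·(p−1)·(s−2).
MRS = (1/2)·(s−2)/(p−1).
Tangency: set MRS = p_p/p_s = 10/27.5 = 4/11.
So (1/2)·(s − 2)/(p − 1) = 4/11, i.e. (s − 2) = (8/11)·(p − 1).
Rewrite the budget in excess-of-subsistence terms: 10·(p − 1) + 27.5·(s − 2) = 395 − 10·1 − 27.5·2 = 330.
Substituting, 30·(p − 1) = 330, so p − 1 = 11 and p* = 12.
Then s − 2 = (8/11)·11 = 8, so s* = 10.

p* = 12, s* = 10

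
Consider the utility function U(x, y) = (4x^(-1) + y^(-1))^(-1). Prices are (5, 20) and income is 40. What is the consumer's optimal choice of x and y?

For CES with ρ = -1, MRS = (4/1)·(y/x)^2.
Tangency: set MRS = p_x/p_y = 5/20 = 0.25.
So (y/x)^2 = 1/16; taking the square root, y/x = 0.25, i.e. y = 0.25·x.
Substitute into the budget 5·x + 20·y = 40: 10·x = 40, so x* = 4 and y* = 0.25·4 = 1.

x* = 4, y* = 1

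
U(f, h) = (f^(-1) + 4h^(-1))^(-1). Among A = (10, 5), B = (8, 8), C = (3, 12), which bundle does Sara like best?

Evaluate utility at each bundle:
U(A) = 1.111.
U(B) = 1.600.
U(C) = 1.500.
Highest utility is B, so B ≻ C ≻ A.

Bundle B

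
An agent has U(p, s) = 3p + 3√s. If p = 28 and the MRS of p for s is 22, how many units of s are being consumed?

MU_p = 3, MU_s = 3/(2√s).
MRS = 3 ÷ (3/(2√s)).
MRS depends only on s: 2·√s = 22 ⇒ √s = 22/2 = 11 ⇒ s = 121.

s = 121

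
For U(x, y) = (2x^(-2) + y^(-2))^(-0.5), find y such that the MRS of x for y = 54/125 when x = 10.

y = 6

For CES with ρ = -2, MRS = (2/1)·(y/x)^3.
Setting (2/1)·(y/10)^3 = 54/125 gives (y/10)^3 = 27/125, so y/10 = 0.6 and y = 6.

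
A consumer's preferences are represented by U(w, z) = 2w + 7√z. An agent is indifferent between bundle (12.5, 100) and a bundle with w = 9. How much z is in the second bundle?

z = 121

U(12.5, 100) = 95.
Set U(9, z) = 95 and solve.
With w = 9: 7√z = 95 − 2·9 = 77, so √z = 11 and z = 121.
Check: U(9, 121) = 95.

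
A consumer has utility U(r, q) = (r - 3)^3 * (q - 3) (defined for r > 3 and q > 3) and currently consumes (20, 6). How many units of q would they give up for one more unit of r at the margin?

MRS = 9/17

MU_r = 3·(r−3)^2·(q−3), MU_q = (r−3)^3.
MRS = (3/1)·(q−3)/(r−3).
At (20, 6): MRS = 9/17.
So at (20, 6) the consumer would give up 9/17 units of q for one more unit of r.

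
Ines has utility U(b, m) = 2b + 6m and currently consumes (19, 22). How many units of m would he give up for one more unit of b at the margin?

MU_b = 2, MU_m = 6, so MRS = 2/6 = 1/3 at every bundle.
At (19, 22): MRS = 1/3.
The indifference curve has slope −1/3 at this bundle.

MRS = 1/3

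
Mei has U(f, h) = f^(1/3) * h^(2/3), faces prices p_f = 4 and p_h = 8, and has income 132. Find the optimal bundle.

MU_f = 1/3·f^(-2/3)·h^(2/3) and MU_h = 2/3·f^(1/3)·h^(-1/3).
MRS = MU_f/MU_h = (0.5)·h/f.
Tangency: set MRS = p_f/p_h = 4/8 = 0.5.
So (0.5)·h/f = 0.5, i.e. h = f.
Substitute into the budget 4·f + 8·h = 132: 12·f = 132, so f* = 11.
Then h* = 11.

f* = 11, h* = 11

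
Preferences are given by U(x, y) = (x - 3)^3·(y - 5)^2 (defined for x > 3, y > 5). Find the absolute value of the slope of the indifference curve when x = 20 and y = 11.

MRS = 9/17

MU_x = 3·(x−3)^2·(y−5)^2, MU_y = 2·(x−3)^3·(y−5).
MRS = (3/2)·(y−5)/(x−3).
At (20, 11): MRS = 9/17.
So at (20, 11) the consumer would give up 9/17 units of y for one more unit of x.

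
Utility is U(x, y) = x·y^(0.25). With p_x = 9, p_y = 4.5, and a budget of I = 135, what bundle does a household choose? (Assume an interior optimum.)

x* = 12, y* = 6

MU_x = y^(0.25) and MU_y = 0.25·x·y^(-0.75).
MRS = MU_x/MU_y = (4)·y/x.
Tangency: set MRS = p_x/p_y = 9/4.5 = 2.
So (4)·y/x = 2, i.e. y = 0.5·x.
Substitute into the budget 9·x + 4.5·y = 135: 11.25·x = 135, so x* = 12.
Then y* = 0.5·12 = 6.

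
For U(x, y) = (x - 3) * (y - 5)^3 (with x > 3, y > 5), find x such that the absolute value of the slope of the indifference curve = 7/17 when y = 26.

x = 20

MU_x = (y−5)^3, MU_y = 3·(x−3)·(y−5)^2.
MRS = (1/3)·(y−5)/(x−3).
Substitute y = 26: MRS = 7/(x − 3). Setting this equal to 7/17 gives x − 3 = 7/(7/17) = 17, so x = 20.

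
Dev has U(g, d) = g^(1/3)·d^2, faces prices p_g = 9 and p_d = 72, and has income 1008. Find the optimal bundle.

g* = 16, d* = 12

MU_g = 1/3·g^(-2/3)·d^2 and MU_d = 2·g^(1/3)·d.
MRS = MU_g/MU_d = (1/6)·d/g.
Tangency: set MRS = p_g/p_d = 9/72 = 0.125.
So (1/6)·d/g = 0.125, i.e. d = 0.75·g.
Substitute into the budget 9·g + 72·d = 1008: 63·g = 1008, so g* = 16.
Then d* = 0.75·16 = 12.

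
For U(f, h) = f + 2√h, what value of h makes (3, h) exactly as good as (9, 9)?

U(9, 9) = 15.
Set U(3, h) = 15 and solve.
With f = 3: 2√h = 15 − 3 = 12, so √h = 6 and h = 36.
Check: U(3, 36) = 15.

h = 36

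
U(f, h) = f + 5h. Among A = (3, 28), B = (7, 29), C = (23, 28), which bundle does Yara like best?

Bundle C

Evaluate utility at each bundle:
U(A) = 143.
U(B) = 152.
U(C) = 163.
Highest utility is C, so C ≻ B ≻ A.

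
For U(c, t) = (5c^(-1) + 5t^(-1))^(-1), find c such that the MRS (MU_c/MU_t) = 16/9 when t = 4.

c = 3

For CES with ρ = -1, MRS = (t/c)^2.
Setting (4/c)^2 = 16/9 gives 4/c = 4/3 and c = 3.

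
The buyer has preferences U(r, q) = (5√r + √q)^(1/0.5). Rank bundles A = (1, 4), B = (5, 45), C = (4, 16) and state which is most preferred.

Evaluate utility at each bundle:
U(A) = 49.000.
U(B) = 320.000.
U(C) = 196.000.
Highest utility is B, so B ≻ C ≻ A.

Bundle B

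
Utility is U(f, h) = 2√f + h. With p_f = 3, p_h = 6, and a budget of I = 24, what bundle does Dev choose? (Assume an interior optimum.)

f* = 4, h* = 2

MU_f = 2/(2√f), MU_h = 1.
MRS = 2/(2√f) ÷ 1.
Tangency: set MRS = p_f/p_h = 3/6 = 0.5.
MRS depends only on f: 1/√f = 0.5 ⇒ √f = 1/0.5 = 2 ⇒ f* = 4.
From the budget, 6·h = 24 − 3·4 = 12, so h* = 2.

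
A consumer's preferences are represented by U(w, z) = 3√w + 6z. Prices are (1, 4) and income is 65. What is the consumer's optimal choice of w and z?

w* = 1, z* = 16

MU_w = 3/(2√w), MU_z = 6.
MRS = 3/(2√w) ÷ 6.
Tangency: set MRS = p_w/p_z = 1/4 = 0.25.
MRS depends only on w: 0.25/√w = 0.25 ⇒ √w = 0.25/0.25 = 1 ⇒ w* = 1.
From the budget, 4·z = 65 − 1·1 = 64, so z* = 16.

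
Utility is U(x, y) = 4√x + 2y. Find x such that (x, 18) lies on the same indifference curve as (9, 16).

x = 4

U(9, 16) = 44.
Set U(x, 18) = 44 and solve.
With y = 18: 4√x = 44 − 2·18 = 8, so √x = 2 and x = 4.
Check: U(4, 18) = 44.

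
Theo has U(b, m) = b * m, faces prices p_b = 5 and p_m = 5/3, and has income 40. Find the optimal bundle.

MU_b = m and MU_m = b.
MRS = MU_b/MU_m = m/b.
Tangency: set MRS = p_b/p_m = 5/(5/3) = 3.
So m/b = 3, i.e. m = 3·b.
Substitute into the budget 5·b + (5/3)·m = 40: 10·b = 40, so b* = 4.
Then m* = 3·4 = 12.

b* = 4, m* = 12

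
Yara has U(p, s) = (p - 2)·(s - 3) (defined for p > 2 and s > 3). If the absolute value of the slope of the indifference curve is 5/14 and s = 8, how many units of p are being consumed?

MU_p = (s−3), MU_s = (p−2).
MRS = (s−3)/(p−2).
Substitute s = 8: MRS = 5/(p − 2). Setting this equal to 5/14 gives p − 2 = 5/(5/14) = 14, so p = 16.

p = 16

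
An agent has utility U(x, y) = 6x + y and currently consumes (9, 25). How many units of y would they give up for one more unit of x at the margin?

MU_x = 6, MU_y = 1, so MRS = 6/1 = 6 at every bundle.
At (9, 25): MRS = 6.
The indifference curve has slope −6 at this bundle.

MRS = 6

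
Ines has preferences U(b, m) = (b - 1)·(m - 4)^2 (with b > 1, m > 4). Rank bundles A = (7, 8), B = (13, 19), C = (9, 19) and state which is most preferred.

Evaluate utility at each bundle:
U(A) = 96.
U(B) = 2700.
U(C) = 1800.
Highest utility is B, so B ≻ C ≻ A.

Bundle B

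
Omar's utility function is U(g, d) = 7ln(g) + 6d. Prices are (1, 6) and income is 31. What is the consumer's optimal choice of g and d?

g* = 7, d* = 4

MU_g = 7/g, MU_d = 6.
MRS = 7/g ÷ 6.
Tangency: set MRS = p_g/p_d = 1/6.
MRS depends only on g: (7/6)/g = 1/6 ⇒ g* = (7/6)/(1/6) = 7.
From the budget, 6·d = 31 − 1·7 = 24, so d* = 4.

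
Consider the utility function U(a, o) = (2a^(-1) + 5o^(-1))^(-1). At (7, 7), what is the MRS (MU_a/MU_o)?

MRS = 0.4

For CES with ρ = -1, MRS = (2/5)·(o/a)^2.
At (7, 7): MRS = 0.4.
So at (7, 7) the consumer would give up 0.4 units of o for one more unit of a.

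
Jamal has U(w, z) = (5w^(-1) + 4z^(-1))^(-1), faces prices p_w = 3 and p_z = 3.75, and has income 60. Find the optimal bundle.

For CES with ρ = -1, MRS = (5/4)·(z/w)^2.
Tangency: set MRS = p_w/p_z = 3/3.75 = 0.8.
So (z/w)^2 = 16/25; taking the square root, z/w = 0.8, i.e. z = 0.8·w.
Substitute into the budget 3·w + 3.75·z = 60: 6·w = 60, so w* = 10 and z* = 0.8·10 = 8.

w* = 10, z* = 8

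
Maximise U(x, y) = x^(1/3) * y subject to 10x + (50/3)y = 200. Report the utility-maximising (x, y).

MU_x = 1/3·x^(-2/3)·y and MU_y = x^(1/3).
MRS = MU_x/MU_y = (1/3)·y/x.
Tangency: set MRS = p_x/p_y = 10/(50/3) = 0.6.
So (1/3)·y/x = 0.6, i.e. y = 1.8·x.
Substitute into the budget 10·x + (50/3)·y = 200: 40·x = 200, so x* = 5.
Then y* = 1.8·5 = 9.

x* = 5, y* = 9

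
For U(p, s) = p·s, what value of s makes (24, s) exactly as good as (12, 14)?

U(12, 14) = 168.
Set U(24, s) = 168 and solve.
With p = 24: s = 168/24 = 7.
Check: U(24, 7) = 168.

s = 7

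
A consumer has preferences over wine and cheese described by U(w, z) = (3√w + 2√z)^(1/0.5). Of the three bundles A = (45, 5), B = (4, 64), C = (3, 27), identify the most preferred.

Evaluate utility at each bundle:
U(A) = 605.000.
U(B) = 484.000.
U(C) = 243.000.
Highest utility is A, so A ≻ B ≻ C.

Bundle A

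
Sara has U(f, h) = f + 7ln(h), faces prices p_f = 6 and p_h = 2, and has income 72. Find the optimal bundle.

MU_f = 1, MU_h = 7/h.
MRS = 1 ÷ (7/h).
Tangency: set MRS = p_f/p_h = 6/2 = 3.
MRS depends only on h: (1/7)·h = 3 ⇒ h* = 3/(1/7) = 21.
From the budget, 6·f = 72 − 2·21 = 30, so f* = 5.

f* = 5, h* = 21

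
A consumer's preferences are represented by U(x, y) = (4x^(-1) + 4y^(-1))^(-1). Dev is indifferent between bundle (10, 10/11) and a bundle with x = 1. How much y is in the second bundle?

U depends on (x, y) only through S = 4x^(-1) + 4y^(-1), so equal utility means equal S. At (10, 10/11): S = 4.8.
With x = 1: 4·1^(-1) = 4, so 4y^(-1) = 4.8 − 4 = 0.8, i.e. y^(-1) = 0.2.
Hence y = 1/0.2 = 5.
Check: U(1, 5) = 0.2083.

y = 5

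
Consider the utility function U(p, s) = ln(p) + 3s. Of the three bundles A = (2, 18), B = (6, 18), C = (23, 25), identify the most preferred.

Evaluate utility at each bundle:
U(A) = 54.693.
U(B) = 55.792.
U(C) = 78.135.
Highest utility is C, so C ≻ B ≻ A.

Bundle C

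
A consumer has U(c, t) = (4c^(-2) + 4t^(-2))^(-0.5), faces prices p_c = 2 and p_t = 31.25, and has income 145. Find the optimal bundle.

For CES with ρ = -2, MRS = (t/c)^3.
Tangency: set MRS = p_c/p_t = 2/31.25 = 8/125.
So (t/c)^3 = 8/125; taking the cube root, t/c = 0.4, i.e. t = 0.4·c.
Substitute into the budget 2·c + 31.25·t = 145: 14.5·c = 145, so c* = 10 and t* = 0.4·10 = 4.

c* = 10, t* = 4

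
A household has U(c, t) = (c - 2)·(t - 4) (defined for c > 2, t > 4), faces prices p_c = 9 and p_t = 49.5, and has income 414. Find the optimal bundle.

c* = 13, t* = 6

MU_c = (t−4), MU_t = (c−2).
MRS = (t−4)/(c−2).
Tangency: set MRS = p_c/p_t = 9/49.5 = 2/11.
So (t − 4)/(c − 2) = 2/11, i.e. (t − 4) = (2/11)·(c − 2).
Rewrite the budget in excess-of-subsistence terms: 9·(c − 2) + 49.5·(t − 4) = 414 − 9·2 − 49.5·4 = 198.
Substituting, 18·(c − 2) = 198, so c − 2 = 11 and c* = 13.
Then t − 4 = (2/11)·11 = 2, so t* = 6.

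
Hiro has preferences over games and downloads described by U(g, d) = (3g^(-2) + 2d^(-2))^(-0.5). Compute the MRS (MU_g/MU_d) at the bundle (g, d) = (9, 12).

For CES with ρ = -2, MRS = (3/2)·(d/g)^3.
At (9, 12): MRS = 32/9.
So at (9, 12) the consumer would give up 32/9 units of d for one more unit of g.

MRS = 32/9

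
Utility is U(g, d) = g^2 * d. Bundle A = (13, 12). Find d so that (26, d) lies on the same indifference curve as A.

U(13, 12) = 2028.
Set U(26, d) = 2028 and solve.
With g = 26: 26^2 = 676, so d = 2028/676 = 3.
Check: U(26, 3) = 2028.

d = 3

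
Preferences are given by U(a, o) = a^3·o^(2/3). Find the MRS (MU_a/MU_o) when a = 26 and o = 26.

MRS = 4.5

MU_a = 3·a^2·o^(2/3) and MU_o = 2/3·a^3·o^(-1/3).
MRS = MU_a/MU_o = (4.5)·o/a.
At (26, 26): MRS = 4.5.
That is, one extra unit of a is worth 4.5 units of o at the margin.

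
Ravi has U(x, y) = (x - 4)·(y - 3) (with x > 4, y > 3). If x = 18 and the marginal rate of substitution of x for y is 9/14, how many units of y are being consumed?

y = 12

MU_x = (y−3), MU_y = (x−4).
MRS = (y−3)/(x−4).
Substitute x = 18: MRS = (y − 3)/14. Setting this equal to 9/14 gives y − 3 = (9/14)·14 = 9, so y = 12.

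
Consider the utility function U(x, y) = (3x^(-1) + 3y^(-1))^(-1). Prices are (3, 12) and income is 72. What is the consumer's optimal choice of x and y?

x* = 8, y* = 4

For CES with ρ = -1, MRS = (y/x)^2.
Tangency: set MRS = p_x/p_y = 3/12 = 0.25.
So (y/x)^2 = 0.25; taking the square root, y/x = 0.5, i.e. y = 0.5·x.
Substitute into the budget 3·x + 12·y = 72: 9·x = 72, so x* = 8 and y* = 0.5·8 = 4.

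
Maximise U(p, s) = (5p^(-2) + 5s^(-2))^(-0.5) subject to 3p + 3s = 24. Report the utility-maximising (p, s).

For CES with ρ = -2, MRS = (s/p)^3.
Tangency: set MRS = p_p/p_s = 3/3 = 1.
So (s/p)^3 = 1; taking the cube root, s/p = 1, i.e. s = p.
Substitute into the budget 3·p + 3·s = 24: 6·p = 24, so p* = 4 and s* = 4.

p* = 4, s* = 4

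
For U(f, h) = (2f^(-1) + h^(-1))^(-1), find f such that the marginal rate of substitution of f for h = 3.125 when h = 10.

f = 8

For CES with ρ = -1, MRS = (2/1)·(h/f)^2.
Setting (2/1)·(10/f)^2 = 3.125 gives (10/f)^2 = 25/16, so 10/f = 1.25 and f = 8.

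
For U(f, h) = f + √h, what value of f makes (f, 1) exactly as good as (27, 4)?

U(27, 4) = 29.
Set U(f, 1) = 29 and solve.
With h = 1: √1 = 1, so f = 29 − 1 = 28.
Check: U(28, 1) = 29.

f = 28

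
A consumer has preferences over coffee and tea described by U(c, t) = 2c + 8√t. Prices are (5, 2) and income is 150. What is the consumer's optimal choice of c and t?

c* = 20, t* = 25

MU_c = 2, MU_t = 8/(2√t).
MRS = 2 ÷ (8/(2√t)).
Tangency: set MRS = p_c/p_t = 5/2 = 2.5.
MRS depends only on t: 0.5·√t = 2.5 ⇒ √t = 2.5/0.5 = 5 ⇒ t* = 25.
From the budget, 5·c = 150 − 2·25 = 100, so c* = 20.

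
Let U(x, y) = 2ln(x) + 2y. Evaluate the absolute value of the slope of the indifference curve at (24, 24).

MU_x = 2/x, MU_y = 2.
MRS = 2/x ÷ 2.
At (24, 24): MRS = 1/24.
The indifference curve has slope −1/24 at this bundle.

MRS = 1/24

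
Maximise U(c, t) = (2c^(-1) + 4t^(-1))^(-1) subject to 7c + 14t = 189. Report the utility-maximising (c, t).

c* = 9, t* = 9

For CES with ρ = -1, MRS = (2/4)·(t/c)^2.
Tangency: set MRS = p_c/p_t = 7/14 = 0.5.
So (t/c)^2 = 1; taking the square root, t/c = 1, i.e. t = c.
Substitute into the budget 7·c + 14·t = 189: 21·c = 189, so c* = 9 and t* = 9.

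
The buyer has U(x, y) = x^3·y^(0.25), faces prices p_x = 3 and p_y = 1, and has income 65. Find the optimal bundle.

x* = 20, y* = 5

MU_x = 3·x^2·y^(0.25) and MU_y = 0.25·x^3·y^(-0.75).
MRS = MU_x/MU_y = (12)·y/x.
Tangency: set MRS = p_x/p_y = 3/1 = 3.
So (12)·y/x = 3, i.e. y = 0.25·x.
Substitute into the budget 3·x + 1·y = 65: 3.25·x = 65, so x* = 20.
Then y* = 0.25·20 = 5.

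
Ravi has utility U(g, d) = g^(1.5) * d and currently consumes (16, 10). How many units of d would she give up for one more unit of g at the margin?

MRS = 15/16

MU_g = 1.5·√g·d and MU_d = g^(1.5).
MRS = MU_g/MU_d = (1.5)·d/g.
At (16, 10): MRS = 15/16.
The indifference curve has slope −15/16 at this bundle.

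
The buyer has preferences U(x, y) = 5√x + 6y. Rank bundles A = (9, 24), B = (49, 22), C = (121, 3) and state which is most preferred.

Evaluate utility at each bundle:
U(A) = 159.000.
U(B) = 167.000.
U(C) = 73.000.
Highest utility is B, so B ≻ A ≻ C.

Bundle B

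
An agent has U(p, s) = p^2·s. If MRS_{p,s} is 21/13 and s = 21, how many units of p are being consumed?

MU_p = 2·p·s and MU_s = p^2.
MRS = MU_p/MU_s = (2/1)·s/p.
Substitute s = 21: MRS = 42/p. Setting 42/p = 21/13 gives p = 42/(21/13) = 26.

p = 26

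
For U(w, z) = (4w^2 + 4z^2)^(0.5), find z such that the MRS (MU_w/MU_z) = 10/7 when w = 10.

For CES with ρ = 2, MRS = (z/w)^(-1).
Setting (z/10)^(-1) = 10/7 gives z/10 = 0.7 and z = 7.

z = 7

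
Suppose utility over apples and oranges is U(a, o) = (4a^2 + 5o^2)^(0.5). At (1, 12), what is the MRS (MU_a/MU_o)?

For CES with ρ = 2, MRS = (4/5)·(o/a)^(-1).
At (1, 12): MRS = 1/15.
So at (1, 12) the consumer would give up 1/15 units of o for one more unit of a.

MRS = 1/15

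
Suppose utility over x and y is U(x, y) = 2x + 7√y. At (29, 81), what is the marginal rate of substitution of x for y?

MRS = 36/7

MU_x = 2, MU_y = 7/(2√y).
MRS = 2 ÷ (7/(2√y)).
At (29, 81): MRS = 36/7.
That is, one extra unit of x is worth 36/7 units of y at the margin.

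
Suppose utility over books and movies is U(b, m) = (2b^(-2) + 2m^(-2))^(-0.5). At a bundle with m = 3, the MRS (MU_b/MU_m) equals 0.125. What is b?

For CES with ρ = -2, MRS = (m/b)^3.
Setting (3/b)^3 = 0.125 gives 3/b = 0.5 and b = 6.

b = 6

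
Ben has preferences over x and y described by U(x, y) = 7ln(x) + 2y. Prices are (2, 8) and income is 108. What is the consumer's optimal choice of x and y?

MU_x = 7/x, MU_y = 2.
MRS = 7/x ÷ 2.
Tangency: set MRS = p_x/p_y = 2/8 = 0.25.
MRS depends only on x: 3.5/x = 0.25 ⇒ x* = 3.5/0.25 = 14.
From the budget, 8·y = 108 − 2·14 = 80, so y* = 10.

x* = 14, y* = 10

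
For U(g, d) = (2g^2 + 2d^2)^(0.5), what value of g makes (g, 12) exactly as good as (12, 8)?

g = 8

U depends on (g, d) only through S = 2g^2 + 2d^2, so equal utility means equal S. At (12, 8): S = 416.
With d = 12: 2·12^2 = 288, so 2g^2 = 416 − 288 = 128, i.e. g^2 = 64.
Hence g = √64 = 8.
Check: U(8, 12) = 20.3961.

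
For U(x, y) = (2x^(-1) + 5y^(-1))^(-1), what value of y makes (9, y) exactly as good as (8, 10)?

U depends on (x, y) only through S = 2x^(-1) + 5y^(-1), so equal utility means equal S. At (8, 10): S = 0.75.
With x = 9: 2·9^(-1) = 2/9, so 5y^(-1) = 0.75 − 2/9 = 19/36, i.e. y^(-1) = 19/180.
Hence y = 1/(19/180) = 180/19.
Check: U(9, 180/19) = 1.3333.

y = 180/19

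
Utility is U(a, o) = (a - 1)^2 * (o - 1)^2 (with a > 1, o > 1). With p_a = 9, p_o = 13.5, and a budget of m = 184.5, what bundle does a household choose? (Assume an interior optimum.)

MU_a = 2·(a−1)·(o−1)^2, MU_o = 2·(a−1)^2·(o−1).
MRS = (o−1)/(a−1).
Tangency: set MRS = p_a/p_o = 9/13.5 = 2/3.
So (o − 1)/(a − 1) = 2/3, i.e. (o − 1) = (2/3)·(a − 1).
Rewrite the budget in excess-of-subsistence terms: 9·(a − 1) + 13.5·(o − 1) = 184.5 − 9·1 − 13.5·1 = 162.
Substituting, 18·(a − 1) = 162, so a − 1 = 9 and a* = 10.
Then o − 1 = (2/3)·9 = 6, so o* = 7.

a* = 10, o* = 7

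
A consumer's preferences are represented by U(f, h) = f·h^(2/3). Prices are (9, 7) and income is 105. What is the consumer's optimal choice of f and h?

MU_f = h^(2/3) and MU_h = 2/3·f·h^(-1/3).
MRS = MU_f/MU_h = (1.5)·h/f.
Tangency: set MRS = p_f/p_h = 9/7.
So (1.5)·h/f = 9/7, i.e. h = (6/7)·f.
Substitute into the budget 9·f + 7·h = 105: 15·f = 105, so f* = 7.
Then h* = (6/7)·7 = 6.

f* = 7, h* = 6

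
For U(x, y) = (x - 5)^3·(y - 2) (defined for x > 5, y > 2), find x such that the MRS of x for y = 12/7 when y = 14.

x = 26

MU_x = 3·(x−5)^2·(y−2), MU_y = (x−5)^3.
MRS = (3/1)·(y−2)/(x−5).
Substitute y = 14: MRS = 36/(x − 5). Setting this equal to 12/7 gives x − 5 = 36/(12/7) = 21, so x = 26.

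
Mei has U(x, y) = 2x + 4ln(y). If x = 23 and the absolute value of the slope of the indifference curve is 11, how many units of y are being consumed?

y = 22

MU_x = 2, MU_y = 4/y.
MRS = 2 ÷ (4/y).
MRS depends only on y: 0.5·y = 11 ⇒ y = 11/0.5 = 22.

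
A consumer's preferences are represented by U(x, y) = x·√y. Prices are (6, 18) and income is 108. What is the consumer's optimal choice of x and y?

x* = 12, y* = 2

MU_x = √y and MU_y = 0.5·x·y^(-0.5).
MRS = MU_x/MU_y = (2)·y/x.
Tangency: set MRS = p_x/p_y = 6/18 = 1/3.
So (2)·y/x = 1/3, i.e. y = (1/6)·x.
Substitute into the budget 6·x + 18·y = 108: 9·x = 108, so x* = 12.
Then y* = (1/6)·12 = 2.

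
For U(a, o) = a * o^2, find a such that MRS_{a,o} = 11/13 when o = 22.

a = 13

MU_a = o^2 and MU_o = 2·a·o.
MRS = MU_a/MU_o = (1/2)·o/a.
Substitute o = 22: MRS = 11/a. Setting 11/a = 11/13 gives a = 11/(11/13) = 13.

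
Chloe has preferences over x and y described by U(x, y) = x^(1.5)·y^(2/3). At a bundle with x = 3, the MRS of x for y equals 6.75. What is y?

MU_x = 1.5·√x·y^(2/3) and MU_y = 2/3·x^(1.5)·y^(-1/3).
MRS = MU_x/MU_y = (2.25)·y/x.
Substitute x = 3: MRS = y/(4/3). Setting y/(4/3) = 6.75 gives y = 6.75·(4/3) = 9.

y = 9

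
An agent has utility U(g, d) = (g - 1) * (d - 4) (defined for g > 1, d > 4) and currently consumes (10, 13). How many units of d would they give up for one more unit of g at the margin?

MU_g = (d−4), MU_d = (g−1).
MRS = (d−4)/(g−1).
At (10, 13): MRS = 1.
So at (10, 13) the consumer would give up 1 units of d for one more unit of g.

MRS = 1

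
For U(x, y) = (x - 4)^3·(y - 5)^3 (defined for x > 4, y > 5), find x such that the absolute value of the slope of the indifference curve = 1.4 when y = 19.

MU_x = 3·(x−4)^2·(y−5)^3, MU_y = 3·(x−4)^3·(y−5)^2.
MRS = (y−5)/(x−4).
Substitute y = 19: MRS = 14/(x − 4). Setting this equal to 1.4 gives x − 4 = 14/1.4 = 10, so x = 14.

x = 14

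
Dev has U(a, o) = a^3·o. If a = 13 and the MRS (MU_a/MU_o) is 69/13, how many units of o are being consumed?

o = 23

MU_a = 3·a^2·o and MU_o = a^3.
MRS = MU_a/MU_o = (3/1)·o/a.
Substitute a = 13: MRS = o/(13/3). Setting o/(13/3) = 69/13 gives o = (69/13)·(13/3) = 23.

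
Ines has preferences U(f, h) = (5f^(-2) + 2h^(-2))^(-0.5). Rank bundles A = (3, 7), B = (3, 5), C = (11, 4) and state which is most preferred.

Bundle C

Evaluate utility at each bundle:
U(A) = 1.295.
U(B) = 1.254.
U(C) = 2.452.
Highest utility is C, so C ≻ A ≻ B.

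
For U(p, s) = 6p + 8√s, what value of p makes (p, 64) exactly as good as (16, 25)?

p = 12

U(16, 25) = 136.
Set U(p, 64) = 136 and solve.
With s = 64: √64 = 8, so 6p = 136 − 8·8 = 72 and p = 12.
Check: U(12, 64) = 136.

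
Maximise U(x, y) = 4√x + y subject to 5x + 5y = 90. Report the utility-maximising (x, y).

x* = 4, y* = 14

MU_x = 4/(2√x), MU_y = 1.
MRS = 4/(2√x) ÷ 1.
Tangency: set MRS = p_x/p_y = 5/5 = 1.
MRS depends only on x: 2/√x = 1 ⇒ √x = 2/1 = 2 ⇒ x* = 4.
From the budget, 5·y = 90 − 5·4 = 70, so y* = 14.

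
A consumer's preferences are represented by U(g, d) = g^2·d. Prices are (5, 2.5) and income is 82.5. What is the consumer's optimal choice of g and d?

g* = 11, d* = 11

MU_g = 2·g·d and MU_d = g^2.
MRS = MU_g/MU_d = (2/1)·d/g.
Tangency: set MRS = p_g/p_d = 5/2.5 = 2.
So (2/1)·d/g = 2, i.e. d = g.
Substitute into the budget 5·g + 2.5·d = 82.5: 7.5·g = 82.5, so g* = 11.
Then d* = 11.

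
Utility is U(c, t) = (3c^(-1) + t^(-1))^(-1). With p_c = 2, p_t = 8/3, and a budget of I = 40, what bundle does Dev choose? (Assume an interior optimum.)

For CES with ρ = -1, MRS = (3/1)·(t/c)^2.
Tangency: set MRS = p_c/p_t = 2/(8/3) = 0.75.
So (t/c)^2 = 0.25; taking the square root, t/c = 0.5, i.e. t = 0.5·c.
Substitute into the budget 2·c + (8/3)·t = 40: (10/3)·c = 40, so c* = 12 and t* = 0.5·12 = 6.

c* = 12, t* = 6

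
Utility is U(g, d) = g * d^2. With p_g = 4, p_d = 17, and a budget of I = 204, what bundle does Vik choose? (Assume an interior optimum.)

MU_g = d^2 and MU_d = 2·g·d.
MRS = MU_g/MU_d = (1/2)·d/g.
Tangency: set MRS = p_g/p_d = 4/17.
So (1/2)·d/g = 4/17, i.e. d = (8/17)·g.
Substitute into the budget 4·g + 17·d = 204: 12·g = 204, so g* = 17.
Then d* = (8/17)·17 = 8.

g* = 17, d* = 8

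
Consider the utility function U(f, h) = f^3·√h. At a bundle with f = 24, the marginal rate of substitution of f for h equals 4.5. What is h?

h = 18

MU_f = 3·f^2·√h and MU_h = 0.5·f^3·h^(-0.5).
MRS = MU_f/MU_h = (6)·h/f.
Substitute f = 24: MRS = h/4. Setting h/4 = 4.5 gives h = 4.5·4 = 18.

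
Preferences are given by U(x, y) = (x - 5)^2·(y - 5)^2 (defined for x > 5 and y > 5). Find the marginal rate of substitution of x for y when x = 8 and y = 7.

MRS = 2/3

MU_x = 2·(x−5)·(y−5)^2, MU_y = 2·(x−5)^2·(y−5).
MRS = (y−5)/(x−5).
At (8, 7): MRS = 2/3.
So at (8, 7) the consumer would give up 2/3 units of y for one more unit of x.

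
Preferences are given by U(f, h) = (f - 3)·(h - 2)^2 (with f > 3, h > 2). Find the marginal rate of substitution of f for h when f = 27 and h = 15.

MU_f = (h−2)^2, MU_h = 2·(f−3)·(h−2).
MRS = (1/2)·(h−2)/(f−3).
At (27, 15): MRS = 13/48.
The indifference curve has slope −13/48 at this bundle.

MRS = 13/48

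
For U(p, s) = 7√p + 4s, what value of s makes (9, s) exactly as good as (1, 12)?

s = 8.5

U(1, 12) = 55.
Set U(9, s) = 55 and solve.
With p = 9: √9 = 3, so 4s = 55 − 7·3 = 34 and s = 8.5.
Check: U(9, 8.5) = 55.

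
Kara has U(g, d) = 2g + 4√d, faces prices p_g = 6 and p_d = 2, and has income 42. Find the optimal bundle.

g* = 4, d* = 9

MU_g = 2, MU_d = 4/(2√d).
MRS = 2 ÷ (4/(2√d)).
Tangency: set MRS = p_g/p_d = 6/2 = 3.
MRS depends only on d: √d = 3 ⇒ √d = 3 ⇒ d* = 9.
From the budget, 6·g = 42 − 2·9 = 24, so g* = 4.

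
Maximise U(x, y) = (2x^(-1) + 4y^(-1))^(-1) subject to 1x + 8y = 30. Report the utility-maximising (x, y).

For CES with ρ = -1, MRS = (2/4)·(y/x)^2.
Tangency: set MRS = p_x/p_y = 1/8 = 0.125.
So (y/x)^2 = 0.25; taking the square root, y/x = 0.5, i.e. y = 0.5·x.
Substitute into the budget 1·x + 8·y = 30: 5·x = 30, so x* = 6 and y* = 0.5·6 = 3.

x* = 6, y* = 3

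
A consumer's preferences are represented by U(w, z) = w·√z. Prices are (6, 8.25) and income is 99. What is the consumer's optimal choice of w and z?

MU_w = √z and MU_z = 0.5·w·z^(-0.5).
MRS = MU_w/MU_z = (2)·z/w.
Tangency: set MRS = p_w/p_z = 6/8.25 = 8/11.
So (2)·z/w = 8/11, i.e. z = (4/11)·w.
Substitute into the budget 6·w + 8.25·z = 99: 9·w = 99, so w* = 11.
Then z* = (4/11)·11 = 4.

w* = 11, z* = 4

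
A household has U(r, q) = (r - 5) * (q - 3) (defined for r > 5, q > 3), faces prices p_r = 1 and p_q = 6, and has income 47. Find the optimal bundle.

MU_r = (q−3), MU_q = (r−5).
MRS = (q−3)/(r−5).
Tangency: set MRS = p_r/p_q = 1/6.
So (q − 3)/(r − 5) = 1/6, i.e. (q − 3) = (1/6)·(r − 5).
Rewrite the budget in excess-of-subsistence terms: 1·(r − 5) + 6·(q − 3) = 47 − 1·5 − 6·3 = 24.
Substituting, 2·(r − 5) = 24, so r − 5 = 12 and r* = 17.
Then q − 3 = (1/6)·12 = 2, so q* = 5.

r* = 17, q* = 5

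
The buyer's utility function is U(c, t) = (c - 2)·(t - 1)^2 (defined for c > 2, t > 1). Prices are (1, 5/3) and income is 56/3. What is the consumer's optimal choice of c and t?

c* = 7, t* = 7

MU_c = (t−1)^2, MU_t = 2·(c−2)·(t−1).
MRS = (1/2)·(t−1)/(c−2).
Tangency: set MRS = p_c/p_t = 1/(5/3) = 0.6.
So (1/2)·(t − 1)/(c − 2) = 0.6, i.e. (t − 1) = 1.2·(c − 2).
Rewrite the budget in excess-of-subsistence terms: 1·(c − 2) + (5/3)·(t − 1) = 56/3 − 1·2 − (5/3)·1 = 15.
Substituting, 3·(c − 2) = 15, so c − 2 = 5 and c* = 7.
Then t − 1 = 1.2·5 = 6, so t* = 7.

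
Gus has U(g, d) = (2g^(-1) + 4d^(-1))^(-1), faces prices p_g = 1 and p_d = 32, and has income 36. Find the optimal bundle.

g* = 4, d* = 1

For CES with ρ = -1, MRS = (2/4)·(d/g)^2.
Tangency: set MRS = p_g/p_d = 1/32.
So (d/g)^2 = 1/16; taking the square root, d/g = 0.25, i.e. d = 0.25·g.
Substitute into the budget 1·g + 32·d = 36: 9·g = 36, so g* = 4 and d* = 0.25·4 = 1.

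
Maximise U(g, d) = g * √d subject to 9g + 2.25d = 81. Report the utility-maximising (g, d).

g* = 6, d* = 12

MU_g = √d and MU_d = 0.5·g·d^(-0.5).
MRS = MU_g/MU_d = (2)·d/g.
Tangency: set MRS = p_g/p_d = 9/2.25 = 4.
So (2)·d/g = 4, i.e. d = 2·g.
Substitute into the budget 9·g + 2.25·d = 81: 13.5·g = 81, so g* = 6.
Then d* = 2·6 = 12.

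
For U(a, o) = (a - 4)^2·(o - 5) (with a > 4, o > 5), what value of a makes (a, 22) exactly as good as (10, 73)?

a = 16

U(10, 73) = 2448.
Set U(a, 22) = 2448 and solve.
With o = 22: (22 − 5) = 17, so (a − 4)^2 = 2448/17 = 144.
Taking the square root (with a > 4): a − 4 = 12, so a = 16.
Check: U(16, 22) = 2448.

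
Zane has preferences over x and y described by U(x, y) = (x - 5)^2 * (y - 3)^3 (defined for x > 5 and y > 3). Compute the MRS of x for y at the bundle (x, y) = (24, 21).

MRS = 12/19

MU_x = 2·(x−5)·(y−3)^3, MU_y = 3·(x−5)^2·(y−3)^2.
MRS = (2/3)·(y−3)/(x−5).
At (24, 21): MRS = 12/19.
So at (24, 21) the consumer would give up 12/19 units of y for one more unit of x.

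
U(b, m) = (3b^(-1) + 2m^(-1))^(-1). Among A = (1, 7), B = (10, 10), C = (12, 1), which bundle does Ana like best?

Evaluate utility at each bundle:
U(A) = 0.304.
U(B) = 2.000.
U(C) = 0.444.
Highest utility is B, so B ≻ C ≻ A.

Bundle B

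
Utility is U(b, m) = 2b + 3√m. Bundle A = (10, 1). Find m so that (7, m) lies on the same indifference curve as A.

m = 9

U(10, 1) = 23.
Set U(7, m) = 23 and solve.
With b = 7: 3√m = 23 − 2·7 = 9, so √m = 3 and m = 9.
Check: U(7, 9) = 23.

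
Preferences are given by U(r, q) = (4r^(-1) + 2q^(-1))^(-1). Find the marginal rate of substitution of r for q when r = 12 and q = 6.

MRS = 0.5

For CES with ρ = -1, MRS = (4/2)·(q/r)^2.
At (12, 6): MRS = 0.5.
So at (12, 6) the consumer would give up 0.5 units of q for one more unit of r.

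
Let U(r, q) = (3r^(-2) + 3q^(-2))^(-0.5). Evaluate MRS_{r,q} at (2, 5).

MRS = 15.625

For CES with ρ = -2, MRS = (q/r)^3.
At (2, 5): MRS = 15.625.
The indifference curve has slope −15.625 at this bundle.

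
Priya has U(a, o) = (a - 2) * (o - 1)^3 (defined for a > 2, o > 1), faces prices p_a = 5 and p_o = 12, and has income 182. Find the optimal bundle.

a* = 10, o* = 11

MU_a = (o−1)^3, MU_o = 3·(a−2)·(o−1)^2.
MRS = (1/3)·(o−1)/(a−2).
Tangency: set MRS = p_a/p_o = 5/12.
So (1/3)·(o − 1)/(a − 2) = 5/12, i.e. (o − 1) = 1.25·(a − 2).
Rewrite the budget in excess-of-subsistence terms: 5·(a − 2) + 12·(o − 1) = 182 − 5·2 − 12·1 = 160.
Substituting, 20·(a − 2) = 160, so a − 2 = 8 and a* = 10.
Then o − 1 = 1.25·8 = 10, so o* = 11.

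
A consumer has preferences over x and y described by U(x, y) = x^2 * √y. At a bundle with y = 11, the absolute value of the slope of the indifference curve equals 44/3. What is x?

MU_x = 2·x·√y and MU_y = 0.5·x^2·y^(-0.5).
MRS = MU_x/MU_y = (4)·y/x.
Substitute y = 11: MRS = 44/x. Setting 44/x = 44/3 gives x = 44/(44/3) = 3.

x = 3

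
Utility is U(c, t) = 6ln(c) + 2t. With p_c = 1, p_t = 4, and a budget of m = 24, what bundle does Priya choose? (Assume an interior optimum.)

c* = 12, t* = 3

MU_c = 6/c, MU_t = 2.
MRS = 6/c ÷ 2.
Tangency: set MRS = p_c/p_t = 1/4 = 0.25.
MRS depends only on c: 3/c = 0.25 ⇒ c* = 3/0.25 = 12.
From the budget, 4·t = 24 − 1·12 = 12, so t* = 3.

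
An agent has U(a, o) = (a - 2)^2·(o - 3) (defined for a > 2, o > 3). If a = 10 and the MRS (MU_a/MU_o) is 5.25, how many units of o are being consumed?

o = 24

MU_a = 2·(a−2)·(o−3), MU_o = (a−2)^2.
MRS = (2/1)·(o−3)/(a−2).
Substitute a = 10: MRS = (o − 3)/4. Setting this equal to 5.25 gives o − 3 = 5.25·4 = 21, so o = 24.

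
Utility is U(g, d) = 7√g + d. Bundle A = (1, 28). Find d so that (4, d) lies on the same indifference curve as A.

d = 21

U(1, 28) = 35.
Set U(4, d) = 35 and solve.
With g = 4: √4 = 2, so d = 35 − 7·2 = 21.
Check: U(4, 21) = 35.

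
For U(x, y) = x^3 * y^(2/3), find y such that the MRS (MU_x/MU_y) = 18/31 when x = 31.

y = 4

MU_x = 3·x^2·y^(2/3) and MU_y = 2/3·x^3·y^(-1/3).
MRS = MU_x/MU_y = (4.5)·y/x.
Substitute x = 31: MRS = y/(62/9). Setting y/(62/9) = 18/31 gives y = (18/31)·(62/9) = 4.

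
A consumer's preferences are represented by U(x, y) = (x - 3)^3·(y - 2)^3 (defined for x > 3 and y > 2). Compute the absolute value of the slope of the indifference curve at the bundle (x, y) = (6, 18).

MU_x = 3·(x−3)^2·(y−2)^3, MU_y = 3·(x−3)^3·(y−2)^2.
MRS = (y−2)/(x−3).
At (6, 18): MRS = 16/3.
That is, one extra unit of x is worth 16/3 units of y at the margin.

MRS = 16/3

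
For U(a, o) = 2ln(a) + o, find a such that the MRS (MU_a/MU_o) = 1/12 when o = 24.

MU_a = 2/a, MU_o = 1.
MRS = 2/a ÷ 1.
MRS depends only on a: 2/a = 1/12 ⇒ a = 2/(1/12) = 24.

a = 24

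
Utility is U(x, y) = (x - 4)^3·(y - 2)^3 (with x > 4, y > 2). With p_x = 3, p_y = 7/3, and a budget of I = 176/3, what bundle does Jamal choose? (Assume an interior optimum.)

x* = 11, y* = 11

MU_x = 3·(x−4)^2·(y−2)^3, MU_y = 3·(x−4)^3·(y−2)^2.
MRS = (y−2)/(x−4).
Tangency: set MRS = p_x/p_y = 3/(7/3) = 9/7.
So (y − 2)/(x − 4) = 9/7, i.e. (y − 2) = (9/7)·(x − 4).
Rewrite the budget in excess-of-subsistence terms: 3·(x − 4) + (7/3)·(y − 2) = 176/3 − 3·4 − (7/3)·2 = 42.
Substituting, 6·(x − 4) = 42, so x − 4 = 7 and x* = 11.
Then y − 2 = (9/7)·7 = 9, so y* = 11.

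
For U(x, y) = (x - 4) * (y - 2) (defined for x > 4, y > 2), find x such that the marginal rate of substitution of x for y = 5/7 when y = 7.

MU_x = (y−2), MU_y = (x−4).
MRS = (y−2)/(x−4).
Substitute y = 7: MRS = 5/(x − 4). Setting this equal to 5/7 gives x − 4 = 5/(5/7) = 7, so x = 11.

x = 11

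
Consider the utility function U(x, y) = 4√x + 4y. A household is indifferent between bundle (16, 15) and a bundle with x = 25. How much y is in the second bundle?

y = 14

U(16, 15) = 76.
Set U(25, y) = 76 and solve.
With x = 25: √25 = 5, so 4y = 76 − 4·5 = 56 and y = 14.
Check: U(25, 14) = 76.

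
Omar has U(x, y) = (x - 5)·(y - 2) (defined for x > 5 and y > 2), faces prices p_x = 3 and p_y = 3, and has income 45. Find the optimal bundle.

x* = 9, y* = 6

MU_x = (y−2), MU_y = (x−5).
MRS = (y−2)/(x−5).
Tangency: set MRS = p_x/p_y = 3/3 = 1.
So (y − 2)/(x − 5) = 1, i.e. (y − 2) = (x − 5).
Rewrite the budget in excess-of-subsistence terms: 3·(x − 5) + 3·(y − 2) = 45 − 3·5 − 3·2 = 24.
Substituting, 6·(x − 5) = 24, so x − 5 = 4 and x* = 9.
Then y − 2 = 4, so y* = 6.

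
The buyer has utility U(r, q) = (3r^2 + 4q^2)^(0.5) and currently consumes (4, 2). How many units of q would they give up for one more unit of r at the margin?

MRS = 1.5

For CES with ρ = 2, MRS = (3/4)·(q/r)^(-1).
At (4, 2): MRS = 1.5.
The indifference curve has slope −1.5 at this bundle.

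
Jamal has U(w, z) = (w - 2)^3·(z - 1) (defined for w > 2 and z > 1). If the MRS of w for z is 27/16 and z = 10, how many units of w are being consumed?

w = 18

MU_w = 3·(w−2)^2·(z−1), MU_z = (w−2)^3.
MRS = (3/1)·(z−1)/(w−2).
Substitute z = 10: MRS = 27/(w − 2). Setting this equal to 27/16 gives w − 2 = 27/(27/16) = 16, so w = 18.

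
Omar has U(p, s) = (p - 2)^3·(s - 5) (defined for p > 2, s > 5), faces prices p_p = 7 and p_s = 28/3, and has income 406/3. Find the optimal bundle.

MU_p = 3·(p−2)^2·(s−5), MU_s = (p−2)^3.
MRS = (3/1)·(s−5)/(p−2).
Tangency: set MRS = p_p/p_s = 7/(28/3) = 0.75.
So (3/1)·(s − 5)/(p − 2) = 0.75, i.e. (s − 5) = 0.25·(p − 2).
Rewrite the budget in excess-of-subsistence terms: 7·(p − 2) + (28/3)·(s − 5) = 406/3 − 7·2 − (28/3)·5 = 224/3.
Substituting, (28/3)·(p − 2) = 224/3, so p − 2 = 8 and p* = 10.
Then s − 5 = 0.25·8 = 2, so s* = 7.

p* = 10, s* = 7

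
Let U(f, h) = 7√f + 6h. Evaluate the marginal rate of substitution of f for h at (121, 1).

MRS = 7/132

MU_f = 7/(2√f), MU_h = 6.
MRS = 7/(2√f) ÷ 6.
At (121, 1): MRS = 7/132.
The indifference curve has slope −7/132 at this bundle.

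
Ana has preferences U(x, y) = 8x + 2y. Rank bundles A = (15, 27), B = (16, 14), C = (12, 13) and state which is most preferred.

Bundle A

Evaluate utility at each bundle:
U(A) = 174.
U(B) = 156.
U(C) = 122.
Highest utility is A, so A ≻ B ≻ C.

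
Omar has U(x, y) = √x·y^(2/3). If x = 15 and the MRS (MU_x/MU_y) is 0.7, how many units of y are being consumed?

y = 14

MU_x = 0.5·x^(-0.5)·y^(2/3) and MU_y = 2/3·√x·y^(-1/3).
MRS = MU_x/MU_y = (0.75)·y/x.
Substitute x = 15: MRS = y/20. Setting y/20 = 0.7 gives y = 0.7·20 = 14.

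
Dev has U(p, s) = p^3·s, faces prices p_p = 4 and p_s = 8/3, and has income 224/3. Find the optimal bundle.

MU_p = 3·p^2·s and MU_s = p^3.
MRS = MU_p/MU_s = (3/1)·s/p.
Tangency: set MRS = p_p/p_s = 4/(8/3) = 1.5.
So (3/1)·s/p = 1.5, i.e. s = 0.5·p.
Substitute into the budget 4·p + (8/3)·s = 224/3: (16/3)·p = 224/3, so p* = 14.
Then s* = 0.5·14 = 7.

p* = 14, s* = 7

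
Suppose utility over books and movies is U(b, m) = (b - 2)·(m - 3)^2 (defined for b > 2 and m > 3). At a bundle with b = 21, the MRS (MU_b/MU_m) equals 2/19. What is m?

m = 7

MU_b = (m−3)^2, MU_m = 2·(b−2)·(m−3).
MRS = (1/2)·(m−3)/(b−2).
Substitute b = 21: MRS = (m − 3)/38. Setting this equal to 2/19 gives m − 3 = (2/19)·38 = 4, so m = 7.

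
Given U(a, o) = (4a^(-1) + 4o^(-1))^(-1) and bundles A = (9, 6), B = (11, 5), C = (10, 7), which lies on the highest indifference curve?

Evaluate utility at each bundle:
U(A) = 0.900.
U(B) = 0.859.
U(C) = 1.029.
Highest utility is C, so C ≻ A ≻ B.

Bundle C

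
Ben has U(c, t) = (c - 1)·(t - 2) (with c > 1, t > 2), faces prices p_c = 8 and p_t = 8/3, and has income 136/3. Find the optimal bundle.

c* = 3, t* = 8

MU_c = (t−2), MU_t = (c−1).
MRS = (t−2)/(c−1).
Tangency: set MRS = p_c/p_t = 8/(8/3) = 3.
So (t − 2)/(c − 1) = 3, i.e. (t − 2) = 3·(c − 1).
Rewrite the budget in excess-of-subsistence terms: 8·(c − 1) + (8/3)·(t − 2) = 136/3 − 8·1 − (8/3)·2 = 32.
Substituting, 16·(c − 1) = 32, so c − 1 = 2 and c* = 3.
Then t − 2 = 3·2 = 6, so t* = 8.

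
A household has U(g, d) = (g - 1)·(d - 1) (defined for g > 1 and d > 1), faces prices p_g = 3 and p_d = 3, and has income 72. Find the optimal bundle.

MU_g = (d−1), MU_d = (g−1).
MRS = (d−1)/(g−1).
Tangency: set MRS = p_g/p_d = 3/3 = 1.
So (d − 1)/(g − 1) = 1, i.e. (d − 1) = (g − 1).
Rewrite the budget in excess-of-subsistence terms: 3·(g − 1) + 3·(d − 1) = 72 − 3·1 − 3·1 = 66.
Substituting, 6·(g − 1) = 66, so g − 1 = 11 and g* = 12.
Then d − 1 = 11, so d* = 12.

g* = 12, d* = 12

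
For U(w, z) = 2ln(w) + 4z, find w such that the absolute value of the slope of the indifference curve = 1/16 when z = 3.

w = 8

MU_w = 2/w, MU_z = 4.
MRS = 2/w ÷ 4.
MRS depends only on w: 0.5/w = 1/16 ⇒ w = 0.5/(1/16) = 8.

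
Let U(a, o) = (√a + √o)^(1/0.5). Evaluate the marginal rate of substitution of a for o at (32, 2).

For CES with ρ = 0.5, MRS = √(o/a).
At (32, 2): MRS = 0.25.
The indifference curve has slope −0.25 at this bundle.

MRS = 0.25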